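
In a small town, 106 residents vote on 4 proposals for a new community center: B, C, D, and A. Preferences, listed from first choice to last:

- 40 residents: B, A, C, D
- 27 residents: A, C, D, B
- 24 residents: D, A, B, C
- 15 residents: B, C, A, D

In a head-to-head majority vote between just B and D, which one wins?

B

Voters preferring B to D: 55; preferring D to B: 51.
B wins the head-to-head.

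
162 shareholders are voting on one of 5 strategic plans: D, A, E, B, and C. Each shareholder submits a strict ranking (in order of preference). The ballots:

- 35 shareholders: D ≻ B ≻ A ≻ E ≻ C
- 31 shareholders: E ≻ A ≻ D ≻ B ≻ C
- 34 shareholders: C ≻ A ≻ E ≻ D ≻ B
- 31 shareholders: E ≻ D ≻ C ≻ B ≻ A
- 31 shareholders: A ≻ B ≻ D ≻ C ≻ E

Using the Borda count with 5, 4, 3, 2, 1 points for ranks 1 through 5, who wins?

D

D: 35·5 + 31·3 + 34·2 + 31·4 + 31·3 = 553
A: 35·3 + 31·4 + 34·4 + 31·1 + 31·5 = 551
E: 35·2 + 31·5 + 34·3 + 31·5 + 31·1 = 513
B: 35·4 + 31·2 + 34·1 + 31·2 + 31·4 = 422
C: 35·1 + 31·1 + 34·5 + 31·3 + 31·2 = 391
D has the highest Borda score (553).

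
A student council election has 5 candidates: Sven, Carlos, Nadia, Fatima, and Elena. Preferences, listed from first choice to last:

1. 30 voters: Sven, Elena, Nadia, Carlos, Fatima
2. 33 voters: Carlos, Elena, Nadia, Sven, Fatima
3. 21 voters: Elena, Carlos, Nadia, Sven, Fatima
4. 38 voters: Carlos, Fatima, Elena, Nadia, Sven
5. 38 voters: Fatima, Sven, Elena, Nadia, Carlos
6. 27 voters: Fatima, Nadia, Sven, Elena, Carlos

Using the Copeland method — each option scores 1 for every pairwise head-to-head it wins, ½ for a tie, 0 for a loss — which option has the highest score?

Fatima

Sven: beats Carlos and Elena; loses to Nadia and Fatima → score 2.
Carlos: beats Fatima; loses to Sven, Nadia, and Elena → score 1.
Nadia: beats Sven and Carlos; loses to Fatima and Elena → score 2.
Fatima: beats Sven, Nadia, and Elena; loses to Carlos → score 3.
Elena: beats Carlos and Nadia; loses to Sven and Fatima → score 2.
Fatima has the best pairwise record.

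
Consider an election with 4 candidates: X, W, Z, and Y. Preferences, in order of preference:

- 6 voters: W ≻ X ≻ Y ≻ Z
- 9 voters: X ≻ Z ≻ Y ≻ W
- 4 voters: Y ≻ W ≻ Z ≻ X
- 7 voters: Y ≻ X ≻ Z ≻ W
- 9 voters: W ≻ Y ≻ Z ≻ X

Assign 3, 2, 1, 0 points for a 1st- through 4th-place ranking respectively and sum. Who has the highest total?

Y

X: 6·2 + 9·3 + 4·0 + 7·2 + 9·0 = 53
W: 6·3 + 9·0 + 4·2 + 7·0 + 9·3 = 53
Z: 6·0 + 9·2 + 4·1 + 7·1 + 9·1 = 38
Y: 6·1 + 9·1 + 4·3 + 7·3 + 9·2 = 66
Y has the highest Borda score (66).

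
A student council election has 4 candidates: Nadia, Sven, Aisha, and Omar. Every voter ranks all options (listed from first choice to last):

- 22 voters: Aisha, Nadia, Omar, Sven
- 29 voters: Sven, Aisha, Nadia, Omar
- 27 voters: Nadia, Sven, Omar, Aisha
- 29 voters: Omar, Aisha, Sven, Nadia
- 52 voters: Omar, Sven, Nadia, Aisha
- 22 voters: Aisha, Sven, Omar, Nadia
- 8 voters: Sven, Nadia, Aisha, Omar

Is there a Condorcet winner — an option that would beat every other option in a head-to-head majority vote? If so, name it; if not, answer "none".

Omar vs Nadia: 103–86 for Omar.
Omar vs Sven: 103–86 for Omar.
Omar vs Aisha: 108–81 for Omar.
Omar beats every other option head-to-head.

Omar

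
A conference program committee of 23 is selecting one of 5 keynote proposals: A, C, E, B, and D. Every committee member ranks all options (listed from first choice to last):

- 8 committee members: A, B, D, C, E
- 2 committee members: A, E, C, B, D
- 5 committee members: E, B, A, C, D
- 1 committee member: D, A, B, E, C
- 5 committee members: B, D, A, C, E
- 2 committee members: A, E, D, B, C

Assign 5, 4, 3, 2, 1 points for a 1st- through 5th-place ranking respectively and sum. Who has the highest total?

A: 8·5 + 2·5 + 5·3 + 1·4 + 5·3 + 2·5 = 94
C: 8·2 + 2·3 + 5·2 + 1·1 + 5·2 + 2·1 = 45
E: 8·1 + 2·4 + 5·5 + 1·2 + 5·1 + 2·4 = 56
B: 8·4 + 2·2 + 5·4 + 1·3 + 5·5 + 2·2 = 88
D: 8·3 + 2·1 + 5·1 + 1·5 + 5·4 + 2·3 = 62
A has the highest Borda score (94).

A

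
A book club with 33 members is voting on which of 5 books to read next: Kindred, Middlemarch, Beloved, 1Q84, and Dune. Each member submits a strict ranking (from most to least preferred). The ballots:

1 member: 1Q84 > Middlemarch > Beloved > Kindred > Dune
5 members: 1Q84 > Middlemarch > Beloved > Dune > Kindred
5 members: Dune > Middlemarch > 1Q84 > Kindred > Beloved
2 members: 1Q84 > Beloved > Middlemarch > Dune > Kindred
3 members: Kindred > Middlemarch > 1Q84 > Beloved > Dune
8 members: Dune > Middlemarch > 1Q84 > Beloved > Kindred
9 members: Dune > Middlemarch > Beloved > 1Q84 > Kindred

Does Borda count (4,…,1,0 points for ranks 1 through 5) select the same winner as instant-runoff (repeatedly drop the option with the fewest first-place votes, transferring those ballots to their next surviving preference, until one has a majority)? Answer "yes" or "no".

no

Borda — scores: Kindred 18, Middlemarch 97, Beloved 47, 1Q84 73, Dune 95. Winner: Middlemarch.
Instant-runoff — R1 Kindred 3, Middlemarch 0, Beloved 0, 1Q84 8, Dune 22 (Dune winner). Winner: Dune.
The two methods disagree.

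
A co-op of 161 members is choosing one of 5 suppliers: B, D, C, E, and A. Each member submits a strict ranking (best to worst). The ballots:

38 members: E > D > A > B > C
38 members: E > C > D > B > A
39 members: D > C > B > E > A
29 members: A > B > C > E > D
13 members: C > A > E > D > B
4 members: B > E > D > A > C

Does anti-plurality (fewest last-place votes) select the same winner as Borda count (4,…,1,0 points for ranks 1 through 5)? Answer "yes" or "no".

yes

Anti-plurality — last-place votes: B 13, D 29, C 42, E 0, A 77. Winner: E.
Borda — scores: B 257, D 367, C 341, E 410, A 235. Winner: E.
The two methods agree.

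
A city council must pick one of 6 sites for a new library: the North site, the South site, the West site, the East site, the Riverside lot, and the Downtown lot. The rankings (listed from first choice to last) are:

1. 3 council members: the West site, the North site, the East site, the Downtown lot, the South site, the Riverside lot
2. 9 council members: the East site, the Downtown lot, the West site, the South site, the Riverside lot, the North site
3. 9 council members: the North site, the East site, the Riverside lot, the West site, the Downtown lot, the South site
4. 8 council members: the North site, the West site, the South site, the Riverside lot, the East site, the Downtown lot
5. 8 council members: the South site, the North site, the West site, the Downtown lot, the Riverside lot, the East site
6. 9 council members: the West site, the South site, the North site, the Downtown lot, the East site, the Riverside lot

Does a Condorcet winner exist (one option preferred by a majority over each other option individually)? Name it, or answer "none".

none

Checking pairwise contests:
the South site beats the North site 26–20.
the West site beats the South site 38–8.
the North site beats the West site 25–21.
the North site beats the East site 37–9.
the North site beats the Riverside lot 37–9.
the North site beats the Downtown lot 37–9.
Every option loses at least one head-to-head, so there is no Condorcet winner.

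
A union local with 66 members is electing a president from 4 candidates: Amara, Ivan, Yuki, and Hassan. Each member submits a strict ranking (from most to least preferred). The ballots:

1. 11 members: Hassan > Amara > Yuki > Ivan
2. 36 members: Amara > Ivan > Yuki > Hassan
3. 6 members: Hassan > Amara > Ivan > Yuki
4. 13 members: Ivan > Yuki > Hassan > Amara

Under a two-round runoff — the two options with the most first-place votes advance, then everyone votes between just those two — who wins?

Amara

Round 1 first-place votes: Amara 36, Ivan 13, Yuki 0, Hassan 17.
Amara and Hassan advance.
Runoff: Amara is preferred to Hassan by 36 voters; Hassan by 30.
Amara wins the runoff.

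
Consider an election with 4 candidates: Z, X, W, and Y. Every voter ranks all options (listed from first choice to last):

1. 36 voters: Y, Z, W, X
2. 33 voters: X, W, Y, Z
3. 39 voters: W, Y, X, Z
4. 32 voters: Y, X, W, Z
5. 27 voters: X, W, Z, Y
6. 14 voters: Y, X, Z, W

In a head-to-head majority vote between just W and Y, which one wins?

W

Voters preferring W to Y: 99; preferring Y to W: 82.
W wins the head-to-head.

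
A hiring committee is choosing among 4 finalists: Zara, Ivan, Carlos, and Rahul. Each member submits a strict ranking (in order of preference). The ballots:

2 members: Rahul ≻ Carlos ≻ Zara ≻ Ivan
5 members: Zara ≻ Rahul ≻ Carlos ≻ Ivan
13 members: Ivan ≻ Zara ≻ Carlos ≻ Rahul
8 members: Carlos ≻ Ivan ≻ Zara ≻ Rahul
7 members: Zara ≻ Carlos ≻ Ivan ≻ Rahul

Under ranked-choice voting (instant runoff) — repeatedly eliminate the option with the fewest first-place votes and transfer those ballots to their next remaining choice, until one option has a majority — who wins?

Ivan

Round 1: Zara 12, Ivan 13, Carlos 8, Rahul 2. Eliminate Rahul.
Round 2: Zara 12, Ivan 13, Carlos 10. Eliminate Carlos.
Round 3: Zara 14, Ivan 21. Ivan has a majority.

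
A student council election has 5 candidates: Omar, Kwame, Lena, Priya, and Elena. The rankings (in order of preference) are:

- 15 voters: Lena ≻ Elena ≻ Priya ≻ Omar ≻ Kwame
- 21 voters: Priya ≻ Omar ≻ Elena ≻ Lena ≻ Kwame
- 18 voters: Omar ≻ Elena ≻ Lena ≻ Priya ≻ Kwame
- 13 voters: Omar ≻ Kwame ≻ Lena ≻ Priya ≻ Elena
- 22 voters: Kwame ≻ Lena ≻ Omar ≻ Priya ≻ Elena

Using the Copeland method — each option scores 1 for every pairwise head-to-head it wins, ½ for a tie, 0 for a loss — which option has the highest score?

Omar: beats Kwame, Lena, Priya, and Elena → score 4.
Kwame: loses to Omar, Lena, Priya, and Elena → score 0.
Lena: beats Kwame, Priya, and Elena; loses to Omar → score 3.
Priya: beats Kwame and Elena; loses to Omar and Lena → score 2.
Elena: beats Kwame; loses to Omar, Lena, and Priya → score 1.
Omar has the best pairwise record.

Omar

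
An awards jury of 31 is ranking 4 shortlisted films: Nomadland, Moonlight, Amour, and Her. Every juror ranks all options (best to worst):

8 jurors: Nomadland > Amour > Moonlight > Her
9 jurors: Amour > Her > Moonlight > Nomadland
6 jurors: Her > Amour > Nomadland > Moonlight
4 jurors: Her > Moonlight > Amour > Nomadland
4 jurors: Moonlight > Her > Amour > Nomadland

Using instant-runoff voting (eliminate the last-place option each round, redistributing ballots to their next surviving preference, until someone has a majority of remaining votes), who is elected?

Amour

Round 1: Nomadland 8, Moonlight 4, Amour 9, Her 10. Eliminate Moonlight.
Round 2: Nomadland 8, Amour 9, Her 14. Eliminate Nomadland.
Round 3: Amour 17, Her 14. Amour has a majority.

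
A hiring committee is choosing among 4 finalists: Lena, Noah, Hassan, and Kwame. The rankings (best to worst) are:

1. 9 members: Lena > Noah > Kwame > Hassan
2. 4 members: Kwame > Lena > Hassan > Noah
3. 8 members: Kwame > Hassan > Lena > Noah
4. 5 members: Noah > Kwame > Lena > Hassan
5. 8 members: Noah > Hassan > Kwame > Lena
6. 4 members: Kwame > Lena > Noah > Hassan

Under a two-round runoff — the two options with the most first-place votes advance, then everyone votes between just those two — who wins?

Round 1 first-place votes: Lena 9, Noah 13, Hassan 0, Kwame 16.
Kwame and Noah advance.
Runoff: Kwame is preferred to Noah by 16 voters; Noah by 22.
Noah wins the runoff.

Noah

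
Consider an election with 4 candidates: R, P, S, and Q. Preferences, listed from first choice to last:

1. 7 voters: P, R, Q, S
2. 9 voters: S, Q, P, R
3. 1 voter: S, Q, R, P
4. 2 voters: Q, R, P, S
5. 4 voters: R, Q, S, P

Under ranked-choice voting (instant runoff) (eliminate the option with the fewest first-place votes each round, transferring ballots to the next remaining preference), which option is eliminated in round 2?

R

Round 1: R 4, P 7, S 10, Q 2. Eliminate Q.
Round 2: R 6, P 7, S 10. Eliminate R.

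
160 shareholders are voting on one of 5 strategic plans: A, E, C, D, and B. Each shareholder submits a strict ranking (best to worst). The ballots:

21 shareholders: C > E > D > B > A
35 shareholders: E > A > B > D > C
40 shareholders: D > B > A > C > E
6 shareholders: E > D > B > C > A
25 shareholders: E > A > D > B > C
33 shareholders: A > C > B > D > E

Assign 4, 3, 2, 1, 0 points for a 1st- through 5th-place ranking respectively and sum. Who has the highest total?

A

A: 21·0 + 35·3 + 40·2 + 6·0 + 25·3 + 33·4 = 392
E: 21·3 + 35·4 + 40·0 + 6·4 + 25·4 + 33·0 = 327
C: 21·4 + 35·0 + 40·1 + 6·1 + 25·0 + 33·3 = 229
D: 21·2 + 35·1 + 40·4 + 6·3 + 25·2 + 33·1 = 338
B: 21·1 + 35·2 + 40·3 + 6·2 + 25·1 + 33·2 = 314
A has the highest Borda score (392).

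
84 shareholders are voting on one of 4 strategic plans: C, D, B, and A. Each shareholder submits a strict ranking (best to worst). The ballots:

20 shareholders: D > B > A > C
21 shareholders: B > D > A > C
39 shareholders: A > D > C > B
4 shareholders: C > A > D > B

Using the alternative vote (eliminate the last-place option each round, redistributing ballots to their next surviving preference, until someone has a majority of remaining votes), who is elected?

A

Round 1: C 4, D 20, B 21, A 39. Eliminate C.
Round 2: D 20, B 21, A 43. A has a majority.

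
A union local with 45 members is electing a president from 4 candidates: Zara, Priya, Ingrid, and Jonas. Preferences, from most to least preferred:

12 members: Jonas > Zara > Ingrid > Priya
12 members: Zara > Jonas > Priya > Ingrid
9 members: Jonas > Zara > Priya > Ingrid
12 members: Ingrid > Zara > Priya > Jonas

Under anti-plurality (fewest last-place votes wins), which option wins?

Zara

Last-place votes: Zara 0, Priya 12, Ingrid 21, Jonas 12.
Zara is ranked last by the fewest voters, so Zara wins.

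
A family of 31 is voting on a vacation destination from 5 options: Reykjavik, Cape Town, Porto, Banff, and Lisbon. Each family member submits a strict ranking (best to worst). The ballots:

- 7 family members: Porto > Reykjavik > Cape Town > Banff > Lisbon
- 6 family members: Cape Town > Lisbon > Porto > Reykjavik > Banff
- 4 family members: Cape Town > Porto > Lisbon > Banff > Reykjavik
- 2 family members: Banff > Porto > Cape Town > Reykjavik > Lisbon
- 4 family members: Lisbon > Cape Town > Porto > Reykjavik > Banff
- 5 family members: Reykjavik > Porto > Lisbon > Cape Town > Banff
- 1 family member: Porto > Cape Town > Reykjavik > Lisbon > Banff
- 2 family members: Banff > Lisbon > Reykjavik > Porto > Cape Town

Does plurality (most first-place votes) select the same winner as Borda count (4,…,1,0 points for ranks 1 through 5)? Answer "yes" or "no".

Plurality — first-place votes: Reykjavik 5, Cape Town 10, Porto 8, Banff 4, Lisbon 4. Winner: Cape Town.
Borda — scores: Reykjavik 59, Cape Town 78, Porto 87, Banff 27, Lisbon 59. Winner: Porto.
The two methods disagree.

no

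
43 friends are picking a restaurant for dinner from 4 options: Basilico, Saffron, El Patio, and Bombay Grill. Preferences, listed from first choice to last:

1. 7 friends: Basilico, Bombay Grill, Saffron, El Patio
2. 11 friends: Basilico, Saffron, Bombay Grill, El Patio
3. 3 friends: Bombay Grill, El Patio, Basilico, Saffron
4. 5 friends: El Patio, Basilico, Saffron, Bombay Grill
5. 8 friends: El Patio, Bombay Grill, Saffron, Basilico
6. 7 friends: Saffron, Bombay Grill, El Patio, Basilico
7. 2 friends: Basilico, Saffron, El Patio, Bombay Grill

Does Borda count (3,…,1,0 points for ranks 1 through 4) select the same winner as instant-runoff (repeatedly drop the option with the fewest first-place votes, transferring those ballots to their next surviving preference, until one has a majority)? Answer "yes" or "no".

Borda — scores: Basilico 73, Saffron 67, El Patio 54, Bombay Grill 64. Winner: Basilico.
Instant-runoff — R1 Basilico 20, Saffron 7, El Patio 13, Bombay Grill 3 (Bombay Grill out); R2 Basilico 20, Saffron 7, El Patio 16 (Saffron out); R3 Basilico 20, El Patio 23 (El Patio winner). Winner: El Patio.
The two methods disagree.

no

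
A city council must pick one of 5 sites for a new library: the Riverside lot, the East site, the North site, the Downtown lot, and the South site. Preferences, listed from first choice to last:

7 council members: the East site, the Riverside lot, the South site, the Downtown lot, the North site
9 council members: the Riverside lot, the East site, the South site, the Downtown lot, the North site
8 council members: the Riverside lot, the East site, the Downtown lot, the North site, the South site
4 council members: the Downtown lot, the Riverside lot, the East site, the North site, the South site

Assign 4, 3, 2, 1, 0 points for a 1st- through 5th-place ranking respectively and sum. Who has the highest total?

the Riverside lot

the Riverside lot: 7·3 + 9·4 + 8·4 + 4·3 = 101
the East site: 7·4 + 9·3 + 8·3 + 4·2 = 87
the North site: 7·0 + 9·0 + 8·1 + 4·1 = 12
the Downtown lot: 7·1 + 9·1 + 8·2 + 4·4 = 48
the South site: 7·2 + 9·2 + 8·0 + 4·0 = 32
the Riverside lot has the highest Borda score (101).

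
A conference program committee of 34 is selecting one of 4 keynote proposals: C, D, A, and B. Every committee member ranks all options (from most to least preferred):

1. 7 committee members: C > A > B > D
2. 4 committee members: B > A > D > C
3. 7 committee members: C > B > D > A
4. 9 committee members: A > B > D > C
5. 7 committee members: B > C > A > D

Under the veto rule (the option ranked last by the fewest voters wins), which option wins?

Last-place votes: C 13, D 14, A 7, B 0.
B is ranked last by the fewest voters, so B wins.

B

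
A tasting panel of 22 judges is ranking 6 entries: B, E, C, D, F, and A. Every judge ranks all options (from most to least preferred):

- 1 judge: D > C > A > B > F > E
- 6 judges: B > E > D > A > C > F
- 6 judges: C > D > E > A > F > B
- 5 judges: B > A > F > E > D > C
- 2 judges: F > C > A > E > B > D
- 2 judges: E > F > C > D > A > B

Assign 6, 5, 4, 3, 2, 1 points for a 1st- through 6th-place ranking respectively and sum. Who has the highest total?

B: 1·3 + 6·6 + 6·1 + 5·6 + 2·2 + 2·1 = 81
E: 1·1 + 6·5 + 6·4 + 5·3 + 2·3 + 2·6 = 88
C: 1·5 + 6·2 + 6·6 + 5·1 + 2·5 + 2·4 = 76
D: 1·6 + 6·4 + 6·5 + 5·2 + 2·1 + 2·3 = 78
F: 1·2 + 6·1 + 6·2 + 5·4 + 2·6 + 2·5 = 62
A: 1·4 + 6·3 + 6·3 + 5·5 + 2·4 + 2·2 = 77
E has the highest Borda score (88).

E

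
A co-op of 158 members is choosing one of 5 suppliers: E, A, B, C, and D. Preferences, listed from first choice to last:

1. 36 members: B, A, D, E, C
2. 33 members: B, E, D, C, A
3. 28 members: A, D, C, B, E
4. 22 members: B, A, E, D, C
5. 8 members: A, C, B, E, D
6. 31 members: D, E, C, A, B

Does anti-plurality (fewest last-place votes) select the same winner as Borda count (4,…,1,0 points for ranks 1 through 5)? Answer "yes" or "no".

Anti-plurality — last-place votes: E 28, A 33, B 31, C 58, D 8. Winner: D.
Borda — scores: E 280, A 349, B 408, C 175, D 368. Winner: B.
The two methods disagree.

no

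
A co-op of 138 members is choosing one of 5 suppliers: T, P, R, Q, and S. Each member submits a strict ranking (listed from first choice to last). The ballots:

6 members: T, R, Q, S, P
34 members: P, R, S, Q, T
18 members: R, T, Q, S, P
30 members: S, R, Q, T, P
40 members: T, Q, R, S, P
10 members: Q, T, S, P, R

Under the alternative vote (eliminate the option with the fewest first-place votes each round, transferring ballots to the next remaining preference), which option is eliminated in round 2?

R

Round 1: T 46, P 34, R 18, Q 10, S 30. Eliminate Q.
Round 2: T 56, P 34, R 18, S 30. Eliminate R.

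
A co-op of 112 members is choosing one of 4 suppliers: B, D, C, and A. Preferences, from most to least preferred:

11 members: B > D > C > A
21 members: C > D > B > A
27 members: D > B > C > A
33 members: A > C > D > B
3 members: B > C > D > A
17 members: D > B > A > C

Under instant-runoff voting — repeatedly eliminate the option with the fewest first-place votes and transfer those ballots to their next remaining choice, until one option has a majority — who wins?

D

Round 1: B 14, D 44, C 21, A 33. Eliminate B.
Round 2: D 55, C 24, A 33. Eliminate C.
Round 3: D 79, A 33. D has a majority.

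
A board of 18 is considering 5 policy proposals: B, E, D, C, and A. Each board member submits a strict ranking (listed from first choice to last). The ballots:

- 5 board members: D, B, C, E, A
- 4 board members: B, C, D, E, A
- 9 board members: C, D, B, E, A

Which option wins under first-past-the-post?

C

First-place votes: B 4, E 0, D 5, C 9, A 0.
C has the most first-place votes.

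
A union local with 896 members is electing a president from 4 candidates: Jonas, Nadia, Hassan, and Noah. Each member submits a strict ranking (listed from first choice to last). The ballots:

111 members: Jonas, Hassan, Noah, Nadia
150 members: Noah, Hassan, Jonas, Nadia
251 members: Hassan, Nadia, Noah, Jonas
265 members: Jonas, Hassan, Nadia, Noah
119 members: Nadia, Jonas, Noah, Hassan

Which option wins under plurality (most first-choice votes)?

Jonas

First-place votes: Jonas 376, Nadia 119, Hassan 251, Noah 150.
Jonas has the most first-place votes.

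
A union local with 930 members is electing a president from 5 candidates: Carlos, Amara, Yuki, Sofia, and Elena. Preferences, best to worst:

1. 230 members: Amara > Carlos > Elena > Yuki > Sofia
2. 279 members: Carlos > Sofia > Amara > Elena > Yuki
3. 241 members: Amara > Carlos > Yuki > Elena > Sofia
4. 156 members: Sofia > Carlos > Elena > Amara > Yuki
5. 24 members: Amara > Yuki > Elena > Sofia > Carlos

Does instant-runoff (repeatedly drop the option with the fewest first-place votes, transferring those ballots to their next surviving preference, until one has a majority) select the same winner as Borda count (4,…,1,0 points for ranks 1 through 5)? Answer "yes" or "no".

no

Instant-runoff — R1 Carlos 279, Amara 495, Yuki 0, Sofia 156, Elena 0 (Amara winner). Winner: Amara.
Borda — scores: Carlos 2997, Amara 2694, Yuki 784, Sofia 1485, Elena 1340. Winner: Carlos.
The two methods disagree.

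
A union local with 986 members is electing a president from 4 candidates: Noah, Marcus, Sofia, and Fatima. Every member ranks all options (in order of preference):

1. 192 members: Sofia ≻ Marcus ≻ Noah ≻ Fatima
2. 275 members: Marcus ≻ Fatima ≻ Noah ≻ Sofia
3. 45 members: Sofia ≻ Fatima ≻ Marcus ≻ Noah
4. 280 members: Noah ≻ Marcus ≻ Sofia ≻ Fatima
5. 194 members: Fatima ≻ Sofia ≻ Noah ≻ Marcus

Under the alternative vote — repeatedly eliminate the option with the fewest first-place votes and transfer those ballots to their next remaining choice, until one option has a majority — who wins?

Noah

Round 1: Noah 280, Marcus 275, Sofia 237, Fatima 194. Eliminate Fatima.
Round 2: Noah 280, Marcus 275, Sofia 431. Eliminate Marcus.
Round 3: Noah 555, Sofia 431. Noah has a majority.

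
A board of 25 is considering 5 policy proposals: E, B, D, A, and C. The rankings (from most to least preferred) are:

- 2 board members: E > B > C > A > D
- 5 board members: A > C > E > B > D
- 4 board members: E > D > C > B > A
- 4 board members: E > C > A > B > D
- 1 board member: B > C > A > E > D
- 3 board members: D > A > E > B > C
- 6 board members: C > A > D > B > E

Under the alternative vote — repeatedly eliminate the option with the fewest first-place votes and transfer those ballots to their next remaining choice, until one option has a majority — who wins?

A

Round 1: E 10, B 1, D 3, A 5, C 6. Eliminate B.
Round 2: E 10, D 3, A 5, C 7. Eliminate D.
Round 3: E 10, A 8, C 7. Eliminate C.
Round 4: E 10, A 15. A has a majority.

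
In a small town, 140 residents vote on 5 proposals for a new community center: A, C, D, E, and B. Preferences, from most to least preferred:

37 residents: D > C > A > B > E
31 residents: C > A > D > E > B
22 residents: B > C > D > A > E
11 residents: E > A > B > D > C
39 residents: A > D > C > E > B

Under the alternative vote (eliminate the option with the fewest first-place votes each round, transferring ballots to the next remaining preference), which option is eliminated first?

E

Round 1: A 39, C 31, D 37, E 11, B 22. Eliminate E.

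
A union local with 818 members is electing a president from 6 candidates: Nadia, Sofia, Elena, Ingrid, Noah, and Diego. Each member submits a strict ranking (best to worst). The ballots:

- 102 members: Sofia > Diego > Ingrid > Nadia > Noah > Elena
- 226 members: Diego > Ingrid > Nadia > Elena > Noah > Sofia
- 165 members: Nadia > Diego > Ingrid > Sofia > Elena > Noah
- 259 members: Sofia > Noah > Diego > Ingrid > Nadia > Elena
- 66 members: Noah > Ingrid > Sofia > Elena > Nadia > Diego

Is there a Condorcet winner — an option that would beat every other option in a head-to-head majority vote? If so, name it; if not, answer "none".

none

Checking pairwise contests:
Sofia beats Nadia 427–391.
Ingrid beats Sofia 457–361.
Nadia beats Elena 752–66.
Diego beats Ingrid 752–66.
Nadia beats Noah 493–325.
Sofia beats Diego 427–391.
Every option loses at least one head-to-head, so there is no Condorcet winner.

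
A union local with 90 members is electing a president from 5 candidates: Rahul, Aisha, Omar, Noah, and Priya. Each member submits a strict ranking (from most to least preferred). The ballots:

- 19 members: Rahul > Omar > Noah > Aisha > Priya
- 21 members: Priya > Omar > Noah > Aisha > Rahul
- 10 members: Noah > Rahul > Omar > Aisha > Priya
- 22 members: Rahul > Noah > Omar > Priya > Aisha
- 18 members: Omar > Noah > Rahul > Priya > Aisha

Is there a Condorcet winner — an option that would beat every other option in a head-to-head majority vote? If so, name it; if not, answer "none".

Checking pairwise contests:
Noah beats Rahul 49–41.
Rahul beats Aisha 69–21.
Rahul beats Omar 51–39.
Omar beats Noah 58–32.
Rahul beats Priya 69–21.
Every option loses at least one head-to-head, so there is no Condorcet winner.

none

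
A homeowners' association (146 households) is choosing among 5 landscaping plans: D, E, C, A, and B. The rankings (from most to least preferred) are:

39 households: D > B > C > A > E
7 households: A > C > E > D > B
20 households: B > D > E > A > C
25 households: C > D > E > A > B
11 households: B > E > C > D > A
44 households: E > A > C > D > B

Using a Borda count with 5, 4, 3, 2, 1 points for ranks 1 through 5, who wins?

D

D: 39·5 + 7·2 + 20·4 + 25·4 + 11·2 + 44·2 = 499
E: 39·1 + 7·3 + 20·3 + 25·3 + 11·4 + 44·5 = 459
C: 39·3 + 7·4 + 20·1 + 25·5 + 11·3 + 44·3 = 455
A: 39·2 + 7·5 + 20·2 + 25·2 + 11·1 + 44·4 = 390
B: 39·4 + 7·1 + 20·5 + 25·1 + 11·5 + 44·1 = 387
D has the highest Borda score (499).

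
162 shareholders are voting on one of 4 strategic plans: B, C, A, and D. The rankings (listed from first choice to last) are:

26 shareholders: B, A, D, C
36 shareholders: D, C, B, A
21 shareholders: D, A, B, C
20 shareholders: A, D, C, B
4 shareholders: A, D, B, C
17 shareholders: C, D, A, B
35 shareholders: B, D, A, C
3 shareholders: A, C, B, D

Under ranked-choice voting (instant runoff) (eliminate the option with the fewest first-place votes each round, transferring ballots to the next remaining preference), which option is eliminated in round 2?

A

Round 1: B 61, C 17, A 27, D 57. Eliminate C.
Round 2: B 61, A 27, D 74. Eliminate A.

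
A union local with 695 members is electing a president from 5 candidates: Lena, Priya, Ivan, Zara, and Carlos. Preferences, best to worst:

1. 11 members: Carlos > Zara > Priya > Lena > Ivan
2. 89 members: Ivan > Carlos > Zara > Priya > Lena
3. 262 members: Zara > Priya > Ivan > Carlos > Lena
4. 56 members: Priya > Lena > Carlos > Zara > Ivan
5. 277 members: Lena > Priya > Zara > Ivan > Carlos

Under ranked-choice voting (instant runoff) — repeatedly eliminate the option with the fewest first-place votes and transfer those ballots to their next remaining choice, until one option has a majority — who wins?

Zara

Round 1: Lena 277, Priya 56, Ivan 89, Zara 262, Carlos 11. Eliminate Carlos.
Round 2: Lena 277, Priya 56, Ivan 89, Zara 273. Eliminate Priya.
Round 3: Lena 333, Ivan 89, Zara 273. Eliminate Ivan.
Round 4: Lena 333, Zara 362. Zara has a majority.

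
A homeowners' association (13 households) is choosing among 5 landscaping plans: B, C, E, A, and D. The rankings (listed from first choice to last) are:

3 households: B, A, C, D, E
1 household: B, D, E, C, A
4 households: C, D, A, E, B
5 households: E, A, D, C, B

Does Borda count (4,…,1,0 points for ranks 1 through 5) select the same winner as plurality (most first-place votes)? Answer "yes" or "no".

Borda — scores: B 16, C 28, E 26, A 32, D 28. Winner: A.
Plurality — first-place votes: B 4, C 4, E 5, A 0, D 0. Winner: E.
The two methods disagree.

no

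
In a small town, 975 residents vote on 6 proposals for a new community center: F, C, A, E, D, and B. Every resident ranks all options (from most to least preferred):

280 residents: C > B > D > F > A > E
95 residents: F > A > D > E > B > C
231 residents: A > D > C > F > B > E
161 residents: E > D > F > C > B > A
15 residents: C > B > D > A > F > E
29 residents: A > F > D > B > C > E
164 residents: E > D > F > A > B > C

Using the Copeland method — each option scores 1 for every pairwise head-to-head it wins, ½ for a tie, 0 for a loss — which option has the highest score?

F: beats A, E, and B; loses to C and D → score 3.
C: beats F, E, and B; loses to A and D → score 3.
A: beats C, E, and B; loses to F and D → score 3.
E: loses to F, C, A, D, and B → score 0.
D: beats F, C, A, E, and B → score 5.
B: beats E; loses to F, C, A, and D → score 1.
D has the best pairwise record.

D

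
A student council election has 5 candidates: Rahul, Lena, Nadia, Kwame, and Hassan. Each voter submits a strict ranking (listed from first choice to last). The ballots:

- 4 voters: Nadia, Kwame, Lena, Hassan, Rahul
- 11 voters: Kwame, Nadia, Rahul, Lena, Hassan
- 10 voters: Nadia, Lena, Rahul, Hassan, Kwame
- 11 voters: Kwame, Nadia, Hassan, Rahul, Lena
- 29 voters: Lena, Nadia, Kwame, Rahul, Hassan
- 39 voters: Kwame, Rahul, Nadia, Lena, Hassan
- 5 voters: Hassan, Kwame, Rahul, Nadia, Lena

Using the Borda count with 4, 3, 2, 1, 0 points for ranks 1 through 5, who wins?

Rahul: 4·0 + 11·2 + 10·2 + 11·1 + 29·1 + 39·3 + 5·2 = 209
Lena: 4·2 + 11·1 + 10·3 + 11·0 + 29·4 + 39·1 + 5·0 = 204
Nadia: 4·4 + 11·3 + 10·4 + 11·3 + 29·3 + 39·2 + 5·1 = 292
Kwame: 4·3 + 11·4 + 10·0 + 11·4 + 29·2 + 39·4 + 5·3 = 329
Hassan: 4·1 + 11·0 + 10·1 + 11·2 + 29·0 + 39·0 + 5·4 = 56
Kwame has the highest Borda score (329).

Kwame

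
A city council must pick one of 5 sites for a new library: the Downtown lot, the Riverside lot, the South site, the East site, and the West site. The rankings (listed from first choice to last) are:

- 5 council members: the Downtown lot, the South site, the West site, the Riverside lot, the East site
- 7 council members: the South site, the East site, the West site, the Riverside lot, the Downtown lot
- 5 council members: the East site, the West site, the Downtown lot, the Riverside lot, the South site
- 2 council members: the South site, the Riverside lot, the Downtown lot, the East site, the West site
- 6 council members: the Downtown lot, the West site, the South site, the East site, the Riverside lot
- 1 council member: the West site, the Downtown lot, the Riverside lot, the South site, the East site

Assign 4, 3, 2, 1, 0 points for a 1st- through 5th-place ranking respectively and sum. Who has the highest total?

the South site

the Downtown lot: 5·4 + 7·0 + 5·2 + 2·2 + 6·4 + 1·3 = 61
the Riverside lot: 5·1 + 7·1 + 5·1 + 2·3 + 6·0 + 1·2 = 25
the South site: 5·3 + 7·4 + 5·0 + 2·4 + 6·2 + 1·1 = 64
the East site: 5·0 + 7·3 + 5·4 + 2·1 + 6·1 + 1·0 = 49
the West site: 5·2 + 7·2 + 5·3 + 2·0 + 6·3 + 1·4 = 61
the South site has the highest Borda score (64).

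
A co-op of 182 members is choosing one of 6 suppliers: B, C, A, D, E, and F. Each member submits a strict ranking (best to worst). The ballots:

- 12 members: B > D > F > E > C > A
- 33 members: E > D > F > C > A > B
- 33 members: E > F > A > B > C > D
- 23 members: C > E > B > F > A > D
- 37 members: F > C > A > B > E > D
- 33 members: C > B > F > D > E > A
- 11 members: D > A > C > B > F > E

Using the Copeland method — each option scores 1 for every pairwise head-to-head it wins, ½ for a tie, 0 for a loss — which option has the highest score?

F

B: beats D and E; loses to C, A, and F → score 2.
C: beats B, A, D, and E; loses to F → score 4.
A: beats B and D; loses to C, E, and F → score 2.
D: loses to B, C, A, E, and F → score 0.
E: beats A and D; loses to B, C, and F → score 2.
F: beats B, C, A, D, and E → score 5.
F has the best pairwise record.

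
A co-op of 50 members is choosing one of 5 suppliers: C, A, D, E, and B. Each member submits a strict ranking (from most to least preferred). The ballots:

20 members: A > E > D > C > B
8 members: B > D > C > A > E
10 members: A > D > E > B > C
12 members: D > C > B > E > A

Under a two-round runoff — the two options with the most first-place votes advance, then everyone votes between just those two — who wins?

Round 1 first-place votes: C 0, A 30, D 12, E 0, B 8.
A and D advance.
Runoff: A is preferred to D by 30 voters; D by 20.
A wins the runoff.

A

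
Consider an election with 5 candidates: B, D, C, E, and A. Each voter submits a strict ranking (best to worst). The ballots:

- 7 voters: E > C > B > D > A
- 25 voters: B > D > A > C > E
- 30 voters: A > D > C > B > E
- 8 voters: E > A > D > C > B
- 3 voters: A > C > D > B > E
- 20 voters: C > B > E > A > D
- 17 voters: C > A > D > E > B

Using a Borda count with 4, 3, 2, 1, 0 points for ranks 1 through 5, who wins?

B: 7·2 + 25·4 + 30·1 + 8·0 + 3·1 + 20·3 + 17·0 = 207
D: 7·1 + 25·3 + 30·3 + 8·2 + 3·2 + 20·0 + 17·2 = 228
C: 7·3 + 25·1 + 30·2 + 8·1 + 3·3 + 20·4 + 17·4 = 271
E: 7·4 + 25·0 + 30·0 + 8·4 + 3·0 + 20·2 + 17·1 = 117
A: 7·0 + 25·2 + 30·4 + 8·3 + 3·4 + 20·1 + 17·3 = 277
A has the highest Borda score (277).

A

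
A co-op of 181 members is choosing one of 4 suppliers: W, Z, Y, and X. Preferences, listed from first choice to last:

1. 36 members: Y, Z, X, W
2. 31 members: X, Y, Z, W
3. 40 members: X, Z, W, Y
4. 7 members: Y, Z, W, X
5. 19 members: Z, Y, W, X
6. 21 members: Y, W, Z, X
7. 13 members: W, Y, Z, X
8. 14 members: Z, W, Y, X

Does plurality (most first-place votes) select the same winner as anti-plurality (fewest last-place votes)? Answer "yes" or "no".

no

Plurality — first-place votes: W 13, Z 33, Y 64, X 71. Winner: X.
Anti-plurality — last-place votes: W 67, Z 0, Y 40, X 74. Winner: Z.
The two methods disagree.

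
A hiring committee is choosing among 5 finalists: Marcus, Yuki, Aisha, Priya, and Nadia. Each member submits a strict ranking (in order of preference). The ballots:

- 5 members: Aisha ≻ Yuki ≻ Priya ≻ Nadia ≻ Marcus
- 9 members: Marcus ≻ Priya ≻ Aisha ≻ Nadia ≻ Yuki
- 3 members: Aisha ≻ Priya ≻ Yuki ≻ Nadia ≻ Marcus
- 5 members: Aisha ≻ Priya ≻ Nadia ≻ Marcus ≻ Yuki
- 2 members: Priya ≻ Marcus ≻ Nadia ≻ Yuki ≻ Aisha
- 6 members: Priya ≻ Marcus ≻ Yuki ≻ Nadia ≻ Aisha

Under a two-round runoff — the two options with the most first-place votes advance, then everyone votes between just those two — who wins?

Round 1 first-place votes: Marcus 9, Yuki 0, Aisha 13, Priya 8, Nadia 0.
Aisha and Marcus advance.
Runoff: Aisha is preferred to Marcus by 13 voters; Marcus by 17.
Marcus wins the runoff.

Marcus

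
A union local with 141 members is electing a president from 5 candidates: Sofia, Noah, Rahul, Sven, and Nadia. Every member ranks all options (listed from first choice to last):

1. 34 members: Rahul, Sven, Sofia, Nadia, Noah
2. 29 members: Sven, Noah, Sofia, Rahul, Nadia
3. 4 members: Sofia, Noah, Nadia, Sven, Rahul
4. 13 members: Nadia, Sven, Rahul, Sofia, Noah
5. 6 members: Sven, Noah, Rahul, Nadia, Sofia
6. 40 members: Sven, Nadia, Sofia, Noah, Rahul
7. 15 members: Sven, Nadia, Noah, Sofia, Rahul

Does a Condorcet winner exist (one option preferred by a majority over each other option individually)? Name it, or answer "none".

Sven

Sven vs Sofia: 137–4 for Sven.
Sven vs Noah: 137–4 for Sven.
Sven vs Rahul: 107–34 for Sven.
Sven vs Nadia: 124–17 for Sven.
Sven beats every other option head-to-head.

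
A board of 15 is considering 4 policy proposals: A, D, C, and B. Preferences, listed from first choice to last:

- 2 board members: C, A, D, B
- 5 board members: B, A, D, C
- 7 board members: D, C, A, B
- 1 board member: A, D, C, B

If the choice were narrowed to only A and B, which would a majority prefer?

Voters preferring A to B: 10; preferring B to A: 5.
A wins the head-to-head.

A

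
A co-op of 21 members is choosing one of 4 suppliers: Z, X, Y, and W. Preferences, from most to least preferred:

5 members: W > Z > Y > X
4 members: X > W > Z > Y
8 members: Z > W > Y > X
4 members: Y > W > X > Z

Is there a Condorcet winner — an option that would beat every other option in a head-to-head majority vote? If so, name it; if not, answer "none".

W vs Z: 13–8 for W.
W vs X: 17–4 for W.
W vs Y: 17–4 for W.
W beats every other option head-to-head.

W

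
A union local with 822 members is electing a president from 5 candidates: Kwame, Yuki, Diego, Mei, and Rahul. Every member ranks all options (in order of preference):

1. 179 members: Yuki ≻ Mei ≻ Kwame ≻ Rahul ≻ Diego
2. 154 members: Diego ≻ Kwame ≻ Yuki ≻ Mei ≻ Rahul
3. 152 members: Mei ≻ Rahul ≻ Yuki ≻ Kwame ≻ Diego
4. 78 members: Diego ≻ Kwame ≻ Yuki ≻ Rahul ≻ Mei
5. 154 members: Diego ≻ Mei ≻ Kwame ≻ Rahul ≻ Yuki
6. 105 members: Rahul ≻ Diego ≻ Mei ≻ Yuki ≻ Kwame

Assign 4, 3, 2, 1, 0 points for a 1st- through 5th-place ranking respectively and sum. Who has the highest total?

Mei

Kwame: 179·2 + 154·3 + 152·1 + 78·3 + 154·2 + 105·0 = 1514
Yuki: 179·4 + 154·2 + 152·2 + 78·2 + 154·0 + 105·1 = 1589
Diego: 179·0 + 154·4 + 152·0 + 78·4 + 154·4 + 105·3 = 1859
Mei: 179·3 + 154·1 + 152·4 + 78·0 + 154·3 + 105·2 = 1971
Rahul: 179·1 + 154·0 + 152·3 + 78·1 + 154·1 + 105·4 = 1287
Mei has the highest Borda score (1971).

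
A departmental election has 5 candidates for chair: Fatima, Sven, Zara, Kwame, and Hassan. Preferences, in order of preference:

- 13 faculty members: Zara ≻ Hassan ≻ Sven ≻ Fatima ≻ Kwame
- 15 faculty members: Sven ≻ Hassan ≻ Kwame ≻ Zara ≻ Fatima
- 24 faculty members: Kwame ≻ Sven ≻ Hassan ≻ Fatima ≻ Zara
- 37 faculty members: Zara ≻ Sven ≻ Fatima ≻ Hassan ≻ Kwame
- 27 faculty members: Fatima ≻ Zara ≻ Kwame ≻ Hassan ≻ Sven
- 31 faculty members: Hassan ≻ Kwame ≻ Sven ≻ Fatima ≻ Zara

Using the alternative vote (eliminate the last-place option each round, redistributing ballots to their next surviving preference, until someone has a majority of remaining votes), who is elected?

Zara

Round 1: Fatima 27, Sven 15, Zara 50, Kwame 24, Hassan 31. Eliminate Sven.
Round 2: Fatima 27, Zara 50, Kwame 24, Hassan 46. Eliminate Kwame.
Round 3: Fatima 27, Zara 50, Hassan 70. Eliminate Fatima.
Round 4: Zara 77, Hassan 70. Zara has a majority.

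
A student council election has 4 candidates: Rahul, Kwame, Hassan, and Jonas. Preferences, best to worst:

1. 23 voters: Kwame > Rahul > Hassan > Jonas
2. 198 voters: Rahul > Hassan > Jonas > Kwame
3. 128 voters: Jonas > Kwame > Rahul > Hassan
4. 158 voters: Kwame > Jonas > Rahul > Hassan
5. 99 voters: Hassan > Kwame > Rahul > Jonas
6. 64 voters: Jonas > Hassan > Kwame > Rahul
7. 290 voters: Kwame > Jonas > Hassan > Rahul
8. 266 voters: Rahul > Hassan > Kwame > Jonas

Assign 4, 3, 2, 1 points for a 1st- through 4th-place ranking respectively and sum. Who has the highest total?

Rahul: 23·3 + 198·4 + 128·2 + 158·2 + 99·2 + 64·1 + 290·1 + 266·4 = 3049
Kwame: 23·4 + 198·1 + 128·3 + 158·4 + 99·3 + 64·2 + 290·4 + 266·2 = 3423
Hassan: 23·2 + 198·3 + 128·1 + 158·1 + 99·4 + 64·3 + 290·2 + 266·3 = 2892
Jonas: 23·1 + 198·2 + 128·4 + 158·3 + 99·1 + 64·4 + 290·3 + 266·1 = 2896
Kwame has the highest Borda score (3423).

Kwame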